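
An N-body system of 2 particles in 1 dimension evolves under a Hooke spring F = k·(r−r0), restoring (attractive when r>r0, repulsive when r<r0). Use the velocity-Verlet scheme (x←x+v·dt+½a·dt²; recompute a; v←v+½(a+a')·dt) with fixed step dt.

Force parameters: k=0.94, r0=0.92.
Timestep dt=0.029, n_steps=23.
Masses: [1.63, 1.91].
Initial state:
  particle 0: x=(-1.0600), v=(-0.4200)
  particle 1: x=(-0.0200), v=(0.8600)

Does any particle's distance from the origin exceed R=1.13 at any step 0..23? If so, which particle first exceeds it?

yes, particle 0

step 0: x0=(-1.0600) x1=(-0.0200)
step 1: x0=(-1.0722) x1=(0.0049)
step 2: x0=(-1.0842) x1=(0.0298)
step 3: x0=(-1.0962) x1=(0.0545)
step 4: x0=(-1.1081) x1=(0.0792)
step 5: x0=(-1.1198) x1=(0.1038)
step 6: x0=(-1.1314) x1=(0.1282)
step 7: x0=(-1.1428) x1=(0.1525)
step 8: x0=(-1.1541) x1=(0.1767)
step 9: x0=(-1.1651) x1=(0.2006)
step 10: x0=(-1.1760) x1=(0.2244)
step 11: x0=(-1.1866) x1=(0.2480)
step 12: x0=(-1.1969) x1=(0.2714)
step 13: x0=(-1.2070) x1=(0.2945)
step 14: x0=(-1.2168) x1=(0.3174)
step 15: x0=(-1.2263) x1=(0.3401)
step 16: x0=(-1.2355) x1=(0.3625)
step 17: x0=(-1.2443) x1=(0.3846)
step 18: x0=(-1.2528) x1=(0.4064)
step 19: x0=(-1.2610) x1=(0.4279)
step 20: x0=(-1.2688) x1=(0.4491)
step 21: x0=(-1.2762) x1=(0.4699)
step 22: x0=(-1.2832) x1=(0.4905)
step 23: x0=(-1.2898) x1=(0.5106)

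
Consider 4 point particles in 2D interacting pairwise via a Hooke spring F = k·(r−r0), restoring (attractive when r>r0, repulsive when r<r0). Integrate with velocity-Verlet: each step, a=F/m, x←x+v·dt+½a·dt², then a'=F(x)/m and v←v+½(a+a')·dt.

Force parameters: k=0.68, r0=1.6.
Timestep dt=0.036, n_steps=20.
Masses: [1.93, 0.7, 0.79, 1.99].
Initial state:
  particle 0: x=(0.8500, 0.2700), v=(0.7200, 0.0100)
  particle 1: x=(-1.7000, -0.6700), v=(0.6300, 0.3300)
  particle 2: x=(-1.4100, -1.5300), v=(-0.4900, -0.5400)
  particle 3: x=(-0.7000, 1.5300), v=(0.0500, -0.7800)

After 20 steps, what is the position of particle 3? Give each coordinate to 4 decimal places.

(-0.6821, 0.7965)

step 0: x0=(0.8500, 0.2700) x1=(-1.7000, -0.6700) x2=(-1.4100, -1.5300) x3=(-0.7000, 1.5300)
step 1: x0=(0.8754, 0.2701) x1=(-1.6766, -0.6570) x2=(-1.4268, -1.5485) x3=(-0.6983, 1.5014)
step 2: x0=(0.8997, 0.2699) x1=(-1.6517, -0.6418) x2=(-1.4418, -1.5652) x3=(-0.6967, 1.4717)
step 3: x0=(0.9228, 0.2691) x1=(-1.6253, -0.6245) x2=(-1.4550, -1.5799) x3=(-0.6953, 1.4409)
step 4: x0=(0.9449, 0.2679) x1=(-1.5974, -0.6052) x2=(-1.4664, -1.5928) x3=(-0.6941, 1.4091)
step 5: x0=(0.9657, 0.2663) x1=(-1.5679, -0.5841) x2=(-1.4761, -1.6037) x3=(-0.6929, 1.3763)
step 6: x0=(0.9855, 0.2641) x1=(-1.5370, -0.5611) x2=(-1.4839, -1.6127) x3=(-0.6919, 1.3426)
step 7: x0=(1.0041, 0.2615) x1=(-1.5046, -0.5365) x2=(-1.4900, -1.6196) x3=(-0.6910, 1.3079)
step 8: x0=(1.0215, 0.2585) x1=(-1.4708, -0.5104) x2=(-1.4943, -1.6246) x3=(-0.6902, 1.2724)
step 9: x0=(1.0378, 0.2550) x1=(-1.4355, -0.4828) x2=(-1.4968, -1.6276) x3=(-0.6895, 1.2361)
step 10: x0=(1.0529, 0.2510) x1=(-1.3989, -0.4541) x2=(-1.4976, -1.6286) x3=(-0.6888, 1.1990)
step 11: x0=(1.0669, 0.2465) x1=(-1.3610, -0.4242) x2=(-1.4965, -1.6276) x3=(-0.6882, 1.1611)
step 12: x0=(1.0797, 0.2416) x1=(-1.3219, -0.3934) x2=(-1.4937, -1.6245) x3=(-0.6876, 1.1225)
step 13: x0=(1.0914, 0.2362) x1=(-1.2816, -0.3619) x2=(-1.4891, -1.6195) x3=(-0.6870, 1.0834)
step 14: x0=(1.1020, 0.2304) x1=(-1.2403, -0.3297) x2=(-1.4827, -1.6125) x3=(-0.6865, 1.0436)
step 15: x0=(1.1115, 0.2242) x1=(-1.1979, -0.2970) x2=(-1.4746, -1.6036) x3=(-0.6859, 1.0034)
step 16: x0=(1.1199, 0.2175) x1=(-1.1546, -0.2641) x2=(-1.4648, -1.5927) x3=(-0.6853, 0.9627)
step 17: x0=(1.1273, 0.2105) x1=(-1.1105, -0.2310) x2=(-1.4533, -1.5799) x3=(-0.6846, 0.9215)
step 18: x0=(1.1336, 0.2030) x1=(-1.0657, -0.1979) x2=(-1.4401, -1.5654) x3=(-0.6838, 0.8801)
step 19: x0=(1.1390, 0.1951) x1=(-1.0202, -0.1650) x2=(-1.4252, -1.5490) x3=(-0.6830, 0.8384)
step 20: x0=(1.1433, 0.1869) x1=(-0.9741, -0.1324) x2=(-1.4086, -1.5309) x3=(-0.6821, 0.7965)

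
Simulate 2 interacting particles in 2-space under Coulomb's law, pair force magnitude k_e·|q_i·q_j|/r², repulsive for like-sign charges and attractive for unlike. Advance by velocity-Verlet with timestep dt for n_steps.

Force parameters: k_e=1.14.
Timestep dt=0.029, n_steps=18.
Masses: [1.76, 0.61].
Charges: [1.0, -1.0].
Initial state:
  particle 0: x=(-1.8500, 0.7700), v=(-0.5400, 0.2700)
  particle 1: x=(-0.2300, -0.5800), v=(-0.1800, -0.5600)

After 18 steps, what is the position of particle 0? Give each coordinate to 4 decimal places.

step 0: x0=(-1.8500, 0.7700) x1=(-0.2300, -0.5800)
step 1: x0=(-1.8656, 0.7778) x1=(-0.2354, -0.5961)
step 2: x0=(-1.8811, 0.7855) x1=(-0.2410, -0.6120)
step 3: x0=(-1.8966, 0.7931) x1=(-0.2469, -0.6277)
step 4: x0=(-1.9119, 0.8007) x1=(-0.2530, -0.6432)
step 5: x0=(-1.9272, 0.8082) x1=(-0.2594, -0.6584)
step 6: x0=(-1.9423, 0.8156) x1=(-0.2660, -0.6735)
step 7: x0=(-1.9574, 0.8230) x1=(-0.2728, -0.6883)
step 8: x0=(-1.9725, 0.8302) x1=(-0.2799, -0.7030)
step 9: x0=(-1.9874, 0.8374) x1=(-0.2872, -0.7174)
step 10: x0=(-2.0023, 0.8446) x1=(-0.2947, -0.7316)
step 11: x0=(-2.0171, 0.8516) x1=(-0.3024, -0.7456)
step 12: x0=(-2.0318, 0.8586) x1=(-0.3104, -0.7595)
step 13: x0=(-2.0464, 0.8656) x1=(-0.3185, -0.7731)
step 14: x0=(-2.0610, 0.8724) x1=(-0.3269, -0.7866)
step 15: x0=(-2.0755, 0.8792) x1=(-0.3354, -0.7998)
step 16: x0=(-2.0899, 0.8860) x1=(-0.3442, -0.8129)
step 17: x0=(-2.1043, 0.8926) x1=(-0.3531, -0.8258)
step 18: x0=(-2.1186, 0.8992) x1=(-0.3622, -0.8385)

(-2.1186, 0.8992)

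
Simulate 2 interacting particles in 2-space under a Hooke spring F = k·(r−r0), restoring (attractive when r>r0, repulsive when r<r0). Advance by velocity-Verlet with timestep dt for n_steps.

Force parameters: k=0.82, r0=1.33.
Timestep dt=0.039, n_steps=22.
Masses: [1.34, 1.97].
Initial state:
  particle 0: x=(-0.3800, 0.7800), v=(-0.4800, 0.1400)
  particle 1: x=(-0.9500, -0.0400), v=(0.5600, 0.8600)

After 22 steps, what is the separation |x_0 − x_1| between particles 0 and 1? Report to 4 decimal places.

0.4863

step 0: x0=(-0.3800, 0.7800) x1=(-0.9500, -0.0400)
step 1: x0=(-0.3986, 0.7856) x1=(-0.9282, -0.0065)
step 2: x0=(-0.4171, 0.7915) x1=(-0.9066, 0.0267)
step 3: x0=(-0.4353, 0.7977) x1=(-0.8851, 0.0597)
step 4: x0=(-0.4533, 0.8043) x1=(-0.8637, 0.0925)
step 5: x0=(-0.4711, 0.8112) x1=(-0.8425, 0.1250)
step 6: x0=(-0.4886, 0.8187) x1=(-0.8215, 0.1572)
step 7: x0=(-0.5058, 0.8266) x1=(-0.8007, 0.1891)
step 8: x0=(-0.5229, 0.8351) x1=(-0.7800, 0.2206)
step 9: x0=(-0.5397, 0.8441) x1=(-0.7594, 0.2517)
step 10: x0=(-0.5562, 0.8537) x1=(-0.7391, 0.2824)
step 11: x0=(-0.5726, 0.8640) x1=(-0.7188, 0.3126)
step 12: x0=(-0.5888, 0.8750) x1=(-0.6987, 0.3424)
step 13: x0=(-0.6048, 0.8867) x1=(-0.6787, 0.3717)
step 14: x0=(-0.6207, 0.8991) x1=(-0.6588, 0.4005)
step 15: x0=(-0.6366, 0.9123) x1=(-0.6389, 0.4288)
step 16: x0=(-0.6524, 0.9263) x1=(-0.6190, 0.4565)
step 17: x0=(-0.6683, 0.9411) x1=(-0.5991, 0.4837)
step 18: x0=(-0.6844, 0.9567) x1=(-0.5790, 0.5104)
step 19: x0=(-0.7006, 0.9731) x1=(-0.5589, 0.5365)
step 20: x0=(-0.7171, 0.9902) x1=(-0.5386, 0.5621)
step 21: x0=(-0.7338, 1.0081) x1=(-0.5181, 0.5872)
step 22: x0=(-0.7510, 1.0267) x1=(-0.4973, 0.6118)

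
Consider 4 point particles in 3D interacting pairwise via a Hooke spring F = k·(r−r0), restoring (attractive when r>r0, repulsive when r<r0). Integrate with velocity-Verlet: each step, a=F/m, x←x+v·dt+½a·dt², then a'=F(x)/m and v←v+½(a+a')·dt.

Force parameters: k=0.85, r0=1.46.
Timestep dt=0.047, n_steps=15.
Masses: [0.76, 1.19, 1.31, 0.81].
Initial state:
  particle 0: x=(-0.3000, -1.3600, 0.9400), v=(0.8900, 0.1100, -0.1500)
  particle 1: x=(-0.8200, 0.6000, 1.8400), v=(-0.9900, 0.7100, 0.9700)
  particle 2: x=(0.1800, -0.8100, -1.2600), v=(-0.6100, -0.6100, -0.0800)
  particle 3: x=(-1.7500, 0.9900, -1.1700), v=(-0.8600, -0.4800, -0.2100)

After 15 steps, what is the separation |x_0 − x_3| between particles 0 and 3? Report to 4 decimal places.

step 0: x0=(-0.3000, -1.3600, 0.9400) x1=(-0.8200, 0.6000, 1.8400) x2=(0.1800, -0.8100, -1.2600) x3=(-1.7500, 0.9900, -1.1700)
step 1: x0=(-0.2592, -1.3521, 0.9308) x1=(-0.8663, 0.6324, 1.8826) x2=(0.1502, -0.8376, -1.2618) x3=(-1.7879, 0.9647, -1.1766)
step 2: x0=(-0.2208, -1.3386, 0.9175) x1=(-0.9121, 0.6625, 1.9191) x2=(0.1180, -0.8631, -1.2598) x3=(-1.8205, 0.9340, -1.1766)
step 3: x0=(-0.1850, -1.3196, 0.9002) x1=(-0.9573, 0.6902, 1.9493) x2=(0.0835, -0.8864, -1.2539) x3=(-1.8478, 0.8980, -1.1699)
step 4: x0=(-0.1521, -1.2951, 0.8791) x1=(-1.0019, 0.7154, 1.9731) x2=(0.0468, -0.9074, -1.2440) x3=(-1.8697, 0.8569, -1.1566)
step 5: x0=(-0.1224, -1.2652, 0.8546) x1=(-1.0456, 0.7378, 1.9903) x2=(0.0078, -0.9260, -1.2303) x3=(-1.8863, 0.8110, -1.1366)
step 6: x0=(-0.0959, -1.2302, 0.8268) x1=(-1.0884, 0.7574, 2.0010) x2=(-0.0333, -0.9422, -1.2128) x3=(-1.8976, 0.7605, -1.1102)
step 7: x0=(-0.0729, -1.1901, 0.7961) x1=(-1.1302, 0.7740, 2.0051) x2=(-0.0765, -0.9560, -1.1916) x3=(-1.9038, 0.7057, -1.0774)
step 8: x0=(-0.0535, -1.1452, 0.7627) x1=(-1.1710, 0.7876, 2.0027) x2=(-0.1217, -0.9674, -1.1666) x3=(-1.9049, 0.6471, -1.0384)
step 9: x0=(-0.0378, -1.0959, 0.7272) x1=(-1.2106, 0.7981, 1.9938) x2=(-0.1688, -0.9765, -1.1382) x3=(-1.9011, 0.5849, -0.9936)
step 10: x0=(-0.0258, -1.0422, 0.6897) x1=(-1.2490, 0.8053, 1.9786) x2=(-0.2177, -0.9831, -1.1063) x3=(-1.8928, 0.5197, -0.9432)
step 11: x0=(-0.0175, -0.9847, 0.6508) x1=(-1.2861, 0.8094, 1.9571) x2=(-0.2683, -0.9875, -1.0712) x3=(-1.8801, 0.4517, -0.8875)
step 12: x0=(-0.0128, -0.9235, 0.6107) x1=(-1.3219, 0.8103, 1.9297) x2=(-0.3205, -0.9896, -1.0330) x3=(-1.8635, 0.3814, -0.8269)
step 13: x0=(-0.0118, -0.8591, 0.5698) x1=(-1.3562, 0.8080, 1.8965) x2=(-0.3741, -0.9896, -0.9919) x3=(-1.8433, 0.3093, -0.7619)
step 14: x0=(-0.0141, -0.7918, 0.5286) x1=(-1.3891, 0.8026, 1.8577) x2=(-0.4290, -0.9876, -0.9480) x3=(-1.8198, 0.2358, -0.6928)
step 15: x0=(-0.0196, -0.7218, 0.4874) x1=(-1.4205, 0.7941, 1.8137) x2=(-0.4852, -0.9838, -0.9016) x3=(-1.7935, 0.1613, -0.6201)

2.2700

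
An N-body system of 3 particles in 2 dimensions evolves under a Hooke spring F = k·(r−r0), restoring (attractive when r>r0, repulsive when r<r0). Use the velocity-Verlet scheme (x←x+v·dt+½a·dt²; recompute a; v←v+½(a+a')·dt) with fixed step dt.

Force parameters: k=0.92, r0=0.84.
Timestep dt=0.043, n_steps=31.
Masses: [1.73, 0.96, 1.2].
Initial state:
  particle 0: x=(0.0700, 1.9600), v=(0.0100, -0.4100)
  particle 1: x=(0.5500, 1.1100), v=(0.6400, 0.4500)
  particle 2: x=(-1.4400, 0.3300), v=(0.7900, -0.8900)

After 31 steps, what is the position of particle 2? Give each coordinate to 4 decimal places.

step 0: x0=(0.0700, 1.9600) x1=(0.5500, 1.1100) x2=(-1.4400, 0.3300)
step 1: x0=(0.0700, 1.9418) x1=(0.5764, 1.1290) x2=(-1.4045, 0.2928)
step 2: x0=(0.0692, 1.9225) x1=(0.6005, 1.1473) x2=(-1.3660, 0.2577)
step 3: x0=(0.0675, 1.9021) x1=(0.6224, 1.1648) x2=(-1.3245, 0.2249)
step 4: x0=(0.0651, 1.8807) x1=(0.6422, 1.1814) x2=(-1.2802, 0.1944)
step 5: x0=(0.0619, 1.8582) x1=(0.6597, 1.1970) x2=(-1.2330, 0.1662)
step 6: x0=(0.0579, 1.8346) x1=(0.6752, 1.2116) x2=(-1.1831, 0.1403)
step 7: x0=(0.0532, 1.8100) x1=(0.6886, 1.2251) x2=(-1.1305, 0.1168)
step 8: x0=(0.0479, 1.7844) x1=(0.7000, 1.2374) x2=(-1.0753, 0.0956)
step 9: x0=(0.0420, 1.7578) x1=(0.7095, 1.2485) x2=(-1.0177, 0.0769)
step 10: x0=(0.0354, 1.7303) x1=(0.7172, 1.2583) x2=(-0.9578, 0.0605)
step 11: x0=(0.0282, 1.7018) x1=(0.7231, 1.2669) x2=(-0.8956, 0.0464)
step 12: x0=(0.0206, 1.6725) x1=(0.7274, 1.2742) x2=(-0.8314, 0.0347)
step 13: x0=(0.0125, 1.6422) x1=(0.7301, 1.2802) x2=(-0.7653, 0.0253)
step 14: x0=(0.0039, 1.6112) x1=(0.7314, 1.2849) x2=(-0.6973, 0.0180)
step 15: x0=(-0.0051, 1.5794) x1=(0.7314, 1.2883) x2=(-0.6277, 0.0130)
step 16: x0=(-0.0144, 1.5468) x1=(0.7301, 1.2905) x2=(-0.5567, 0.0101)
step 17: x0=(-0.0240, 1.5134) x1=(0.7276, 1.2914) x2=(-0.4842, 0.0092)
step 18: x0=(-0.0339, 1.4795) x1=(0.7241, 1.2910) x2=(-0.4106, 0.0102)
step 19: x0=(-0.0440, 1.4448) x1=(0.7197, 1.2895) x2=(-0.3359, 0.0131)
step 20: x0=(-0.0543, 1.4096) x1=(0.7145, 1.2869) x2=(-0.2602, 0.0178)
step 21: x0=(-0.0648, 1.3739) x1=(0.7086, 1.2832) x2=(-0.1839, 0.0241)
step 22: x0=(-0.0753, 1.3377) x1=(0.7021, 1.2784) x2=(-0.1068, 0.0319)
step 23: x0=(-0.0859, 1.3010) x1=(0.6950, 1.2727) x2=(-0.0293, 0.0412)
step 24: x0=(-0.0966, 1.2639) x1=(0.6875, 1.2661) x2=(0.0487, 0.0518)
step 25: x0=(-0.1072, 1.2264) x1=(0.6797, 1.2586) x2=(0.1269, 0.0636)
step 26: x0=(-0.1179, 1.1886) x1=(0.6716, 1.2504) x2=(0.2053, 0.0765)
step 27: x0=(-0.1285, 1.1504) x1=(0.6633, 1.2415) x2=(0.2838, 0.0904)
step 28: x0=(-0.1390, 1.1120) x1=(0.6549, 1.2319) x2=(0.3623, 0.1051)
step 29: x0=(-0.1495, 1.0734) x1=(0.6465, 1.2219) x2=(0.4408, 0.1207)
step 30: x0=(-0.1598, 1.0345) x1=(0.6379, 1.2113) x2=(0.5191, 0.1370)
step 31: x0=(-0.1700, 0.9954) x1=(0.6294, 1.2004) x2=(0.5973, 0.1540)

(0.5973, 0.1540)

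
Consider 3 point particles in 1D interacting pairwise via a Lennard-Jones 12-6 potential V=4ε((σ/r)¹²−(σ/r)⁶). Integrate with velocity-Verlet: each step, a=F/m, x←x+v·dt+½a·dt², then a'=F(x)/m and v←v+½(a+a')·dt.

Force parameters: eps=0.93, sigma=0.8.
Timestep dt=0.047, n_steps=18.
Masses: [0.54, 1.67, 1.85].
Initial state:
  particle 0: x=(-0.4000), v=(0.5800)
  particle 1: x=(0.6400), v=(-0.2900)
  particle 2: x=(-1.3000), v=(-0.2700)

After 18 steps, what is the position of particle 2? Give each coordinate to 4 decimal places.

step 0: x0=(-0.4000) x1=(0.6400) x2=(-1.3000)
step 1: x0=(-0.3678) x1=(0.6246) x2=(-1.3126)
step 2: x0=(-0.3335) x1=(0.6055) x2=(-1.3223)
step 3: x0=(-0.3018) x1=(0.5834) x2=(-1.3287)
step 4: x0=(-0.2862) x1=(0.5629) x2=(-1.3318)
step 5: x0=(-0.3111) x1=(0.5520) x2=(-1.3317)
step 6: x0=(-0.3651) x1=(0.5469) x2=(-1.3283)
step 7: x0=(-0.4257) x1=(0.5403) x2=(-1.3217)
step 8: x0=(-0.4749) x1=(0.5301) x2=(-1.3153)
step 9: x0=(-0.4732) x1=(0.5162) x2=(-1.3202)
step 10: x0=(-0.4280) x1=(0.4985) x2=(-1.3344)
step 11: x0=(-0.3785) x1=(0.4784) x2=(-1.3478)
step 12: x0=(-0.3628) x1=(0.4656) x2=(-1.3579)
step 13: x0=(-0.4141) x1=(0.4707) x2=(-1.3645)
step 14: x0=(-0.4806) x1=(0.4774) x2=(-1.3682)
step 15: x0=(-0.5327) x1=(0.4806) x2=(-1.3729)
step 16: x0=(-0.5339) x1=(0.4801) x2=(-1.3891)
step 17: x0=(-0.4996) x1=(0.4758) x2=(-1.4123)
step 18: x0=(-0.4583) x1=(0.4678) x2=(-1.4342)

(-1.4342)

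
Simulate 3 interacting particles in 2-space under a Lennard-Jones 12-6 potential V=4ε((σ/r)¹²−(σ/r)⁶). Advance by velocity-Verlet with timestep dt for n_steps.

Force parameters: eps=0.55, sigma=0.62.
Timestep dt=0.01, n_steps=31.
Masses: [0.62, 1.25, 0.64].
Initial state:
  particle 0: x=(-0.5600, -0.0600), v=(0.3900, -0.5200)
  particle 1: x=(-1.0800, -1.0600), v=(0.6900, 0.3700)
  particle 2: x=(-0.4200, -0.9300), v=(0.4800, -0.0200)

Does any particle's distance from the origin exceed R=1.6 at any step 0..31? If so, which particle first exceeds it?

no

step 0: x0=(-0.5600, -0.0600) x1=(-1.0800, -1.0600) x2=(-0.4200, -0.9300)
step 1: x0=(-0.5561, -0.0653) x1=(-1.0732, -1.0563) x2=(-0.4150, -0.9301)
step 2: x0=(-0.5522, -0.0709) x1=(-1.0666, -1.0526) x2=(-0.4096, -0.9298)
step 3: x0=(-0.5482, -0.0768) x1=(-1.0603, -1.0490) x2=(-0.4036, -0.9292)
step 4: x0=(-0.5443, -0.0830) x1=(-1.0543, -1.0454) x2=(-0.3972, -0.9283)
step 5: x0=(-0.5403, -0.0895) x1=(-1.0485, -1.0418) x2=(-0.3902, -0.9270)
step 6: x0=(-0.5364, -0.0963) x1=(-1.0430, -1.0382) x2=(-0.3828, -0.9254)
step 7: x0=(-0.5324, -0.1034) x1=(-1.0377, -1.0347) x2=(-0.3749, -0.9235)
step 8: x0=(-0.5284, -0.1109) x1=(-1.0327, -1.0311) x2=(-0.3666, -0.9212)
step 9: x0=(-0.5243, -0.1187) x1=(-1.0278, -1.0276) x2=(-0.3580, -0.9186)
step 10: x0=(-0.5203, -0.1269) x1=(-1.0230, -1.0240) x2=(-0.3492, -0.9156)
step 11: x0=(-0.5162, -0.1355) x1=(-1.0183, -1.0204) x2=(-0.3403, -0.9123)
step 12: x0=(-0.5121, -0.1445) x1=(-1.0137, -1.0168) x2=(-0.3313, -0.9087)
step 13: x0=(-0.5080, -0.1539) x1=(-1.0090, -1.0131) x2=(-0.3223, -0.9047)
step 14: x0=(-0.5038, -0.1638) x1=(-1.0044, -1.0094) x2=(-0.3133, -0.9004)
step 15: x0=(-0.4996, -0.1740) x1=(-0.9997, -1.0057) x2=(-0.3045, -0.8958)
step 16: x0=(-0.4954, -0.1848) x1=(-0.9949, -1.0018) x2=(-0.2959, -0.8909)
step 17: x0=(-0.4912, -0.1959) x1=(-0.9900, -0.9979) x2=(-0.2874, -0.8858)
step 18: x0=(-0.4871, -0.2073) x1=(-0.9850, -0.9940) x2=(-0.2792, -0.8805)
step 19: x0=(-0.4829, -0.2190) x1=(-0.9799, -0.9899) x2=(-0.2712, -0.8751)
step 20: x0=(-0.4789, -0.2307) x1=(-0.9746, -0.9858) x2=(-0.2634, -0.8698)
step 21: x0=(-0.4752, -0.2422) x1=(-0.9691, -0.9815) x2=(-0.2556, -0.8650)
step 22: x0=(-0.4718, -0.2531) x1=(-0.9635, -0.9772) x2=(-0.2478, -0.8609)
step 23: x0=(-0.4690, -0.2630) x1=(-0.9577, -0.9727) x2=(-0.2398, -0.8581)
step 24: x0=(-0.4671, -0.2712) x1=(-0.9516, -0.9681) x2=(-0.2314, -0.8571)
step 25: x0=(-0.4662, -0.2775) x1=(-0.9454, -0.9634) x2=(-0.2224, -0.8583)
step 26: x0=(-0.4664, -0.2816) x1=(-0.9390, -0.9586) x2=(-0.2126, -0.8617)
step 27: x0=(-0.4677, -0.2839) x1=(-0.9323, -0.9536) x2=(-0.2023, -0.8672)
step 28: x0=(-0.4700, -0.2849) x1=(-0.9254, -0.9484) x2=(-0.1916, -0.8743)
step 29: x0=(-0.4729, -0.2851) x1=(-0.9183, -0.9432) x2=(-0.1807, -0.8824)
step 30: x0=(-0.4762, -0.2850) x1=(-0.9109, -0.9377) x2=(-0.1697, -0.8912)
step 31: x0=(-0.4799, -0.2849) x1=(-0.9033, -0.9322) x2=(-0.1590, -0.9001)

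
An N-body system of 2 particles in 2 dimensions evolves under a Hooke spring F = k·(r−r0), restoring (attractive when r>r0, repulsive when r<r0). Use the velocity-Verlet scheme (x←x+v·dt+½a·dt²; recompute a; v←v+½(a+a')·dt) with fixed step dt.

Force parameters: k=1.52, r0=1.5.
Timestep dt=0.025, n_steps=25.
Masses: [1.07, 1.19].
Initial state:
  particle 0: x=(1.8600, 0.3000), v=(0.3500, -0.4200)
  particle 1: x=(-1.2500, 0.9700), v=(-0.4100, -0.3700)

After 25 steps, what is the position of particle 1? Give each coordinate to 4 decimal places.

(-1.0940, 0.6529)

step 0: x0=(1.8600, 0.3000) x1=(-1.2500, 0.9700)
step 1: x0=(1.8680, 0.2897) x1=(-1.2596, 0.9606)
step 2: x0=(1.8746, 0.2796) x1=(-1.2679, 0.9509)
step 3: x0=(1.8796, 0.2699) x1=(-1.2748, 0.9410)
step 4: x0=(1.8832, 0.2605) x1=(-1.2804, 0.9307)
step 5: x0=(1.8852, 0.2515) x1=(-1.2846, 0.9202)
step 6: x0=(1.8858, 0.2427) x1=(-1.2875, 0.9094)
step 7: x0=(1.8848, 0.2343) x1=(-1.2890, 0.8983)
step 8: x0=(1.8823, 0.2262) x1=(-1.2891, 0.8869)
step 9: x0=(1.8783, 0.2184) x1=(-1.2879, 0.8752)
step 10: x0=(1.8728, 0.2109) x1=(-1.2854, 0.8632)
step 11: x0=(1.8658, 0.2037) x1=(-1.2814, 0.8510)
step 12: x0=(1.8573, 0.1968) x1=(-1.2762, 0.8385)
step 13: x0=(1.8474, 0.1902) x1=(-1.2696, 0.8257)
step 14: x0=(1.8359, 0.1840) x1=(-1.2617, 0.8127)
step 15: x0=(1.8230, 0.1780) x1=(-1.2525, 0.7993)
step 16: x0=(1.8087, 0.1723) x1=(-1.2420, 0.7858)
step 17: x0=(1.7930, 0.1669) x1=(-1.2303, 0.7719)
step 18: x0=(1.7759, 0.1618) x1=(-1.2173, 0.7579)
step 19: x0=(1.7575, 0.1569) x1=(-1.2031, 0.7435)
step 20: x0=(1.7377, 0.1523) x1=(-1.1877, 0.7290)
step 21: x0=(1.7167, 0.1479) x1=(-1.1712, 0.7142)
step 22: x0=(1.6944, 0.1438) x1=(-1.1535, 0.6992)
step 23: x0=(1.6709, 0.1400) x1=(-1.1347, 0.6840)
step 24: x0=(1.6461, 0.1363) x1=(-1.1149, 0.6686)
step 25: x0=(1.6203, 0.1329) x1=(-1.0940, 0.6529)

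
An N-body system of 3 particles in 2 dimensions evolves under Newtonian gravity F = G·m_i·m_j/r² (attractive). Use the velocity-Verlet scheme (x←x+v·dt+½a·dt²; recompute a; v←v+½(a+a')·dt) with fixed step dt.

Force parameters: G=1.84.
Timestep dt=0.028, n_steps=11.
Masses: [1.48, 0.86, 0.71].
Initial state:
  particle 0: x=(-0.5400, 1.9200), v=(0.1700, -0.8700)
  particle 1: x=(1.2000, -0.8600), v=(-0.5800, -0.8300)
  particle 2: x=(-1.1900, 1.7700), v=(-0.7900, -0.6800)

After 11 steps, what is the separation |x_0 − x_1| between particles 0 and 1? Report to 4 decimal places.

step 0: x0=(-0.5400, 1.9200) x1=(1.2000, -0.8600) x2=(-1.1900, 1.7700)
step 1: x0=(-0.5363, 1.8953) x1=(1.1837, -0.8831) x2=(-1.2097, 1.7515)
step 2: x0=(-0.5347, 1.8701) x1=(1.1672, -0.9060) x2=(-1.2250, 1.7338)
step 3: x0=(-0.5351, 1.8444) x1=(1.1506, -0.9287) x2=(-1.2360, 1.7169)
step 4: x0=(-0.5373, 1.8182) x1=(1.1338, -0.9511) x2=(-1.2428, 1.7007)
step 5: x0=(-0.5415, 1.7916) x1=(1.1168, -0.9733) x2=(-1.2454, 1.6851)
step 6: x0=(-0.5476, 1.7646) x1=(1.0997, -0.9953) x2=(-1.2438, 1.6700)
step 7: x0=(-0.5558, 1.7372) x1=(1.0824, -1.0170) x2=(-1.2378, 1.6554)
step 8: x0=(-0.5660, 1.7094) x1=(1.0650, -1.0385) x2=(-1.2272, 1.6414)
step 9: x0=(-0.5784, 1.6813) x1=(1.0474, -1.0597) x2=(-1.2118, 1.6277)
step 10: x0=(-0.5934, 1.6529) x1=(1.0296, -1.0807) x2=(-1.1911, 1.6144)
step 11: x0=(-0.6111, 1.6242) x1=(1.0117, -1.1015) x2=(-1.1643, 1.6014)

3.1722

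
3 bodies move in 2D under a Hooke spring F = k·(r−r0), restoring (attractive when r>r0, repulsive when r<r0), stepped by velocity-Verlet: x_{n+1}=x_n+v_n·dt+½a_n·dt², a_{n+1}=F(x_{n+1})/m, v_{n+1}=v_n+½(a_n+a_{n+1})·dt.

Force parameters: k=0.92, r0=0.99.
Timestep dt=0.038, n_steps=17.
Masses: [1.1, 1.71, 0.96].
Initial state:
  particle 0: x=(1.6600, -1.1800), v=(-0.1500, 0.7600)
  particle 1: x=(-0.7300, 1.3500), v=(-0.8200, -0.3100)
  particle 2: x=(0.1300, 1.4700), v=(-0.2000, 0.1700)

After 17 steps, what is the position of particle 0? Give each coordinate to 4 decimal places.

(1.1089, -0.1582)

step 0: x0=(1.6600, -1.1800) x1=(-0.7300, 1.3500) x2=(0.1300, 1.4700)
step 1: x0=(1.6526, -1.1489) x1=(-0.7605, 1.3375) x2=(0.1232, 1.4752)
step 2: x0=(1.6420, -1.1136) x1=(-0.7898, 1.3236) x2=(0.1180, 1.4780)
step 3: x0=(1.6279, -1.0741) x1=(-0.8178, 1.3084) x2=(0.1142, 1.4784)
step 4: x0=(1.6106, -1.0304) x1=(-0.8445, 1.2918) x2=(0.1119, 1.4765)
step 5: x0=(1.5900, -0.9828) x1=(-0.8698, 1.2740) x2=(0.1111, 1.4723)
step 6: x0=(1.5661, -0.9314) x1=(-0.8938, 1.2549) x2=(0.1115, 1.4659)
step 7: x0=(1.5390, -0.8762) x1=(-0.9164, 1.2347) x2=(0.1132, 1.4573)
step 8: x0=(1.5088, -0.8174) x1=(-0.9376, 1.2133) x2=(0.1160, 1.4466)
step 9: x0=(1.4754, -0.7552) x1=(-0.9575, 1.1908) x2=(0.1200, 1.4339)
step 10: x0=(1.4391, -0.6898) x1=(-0.9760, 1.1674) x2=(0.1249, 1.4193)
step 11: x0=(1.3998, -0.6214) x1=(-0.9931, 1.1430) x2=(0.1308, 1.4030)
step 12: x0=(1.3577, -0.5501) x1=(-1.0089, 1.1177) x2=(0.1375, 1.3849)
step 13: x0=(1.3129, -0.4762) x1=(-1.0233, 1.0916) x2=(0.1448, 1.3653)
step 14: x0=(1.2655, -0.3998) x1=(-1.0363, 1.0647) x2=(0.1528, 1.3442)
step 15: x0=(1.2156, -0.3212) x1=(-1.0481, 1.0371) x2=(0.1613, 1.3217)
step 16: x0=(1.1634, -0.2405) x1=(-1.0585, 1.0090) x2=(0.1701, 1.2981)
step 17: x0=(1.1089, -0.1582) x1=(-1.0677, 0.9803) x2=(0.1792, 1.2734)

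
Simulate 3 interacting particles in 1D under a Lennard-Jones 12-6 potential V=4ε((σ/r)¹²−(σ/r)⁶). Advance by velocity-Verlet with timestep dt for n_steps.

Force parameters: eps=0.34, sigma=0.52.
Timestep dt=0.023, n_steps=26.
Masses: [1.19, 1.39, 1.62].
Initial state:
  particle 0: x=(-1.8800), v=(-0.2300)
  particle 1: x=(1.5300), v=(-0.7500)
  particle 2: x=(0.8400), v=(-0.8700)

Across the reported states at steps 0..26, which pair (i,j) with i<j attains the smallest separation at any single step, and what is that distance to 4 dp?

pair (1,2), distance 0.5376

step 0: x0=(-1.8800) x1=(1.5300) x2=(0.8400)
step 1: x0=(-1.8853) x1=(1.5125) x2=(0.8202)
step 2: x0=(-1.8906) x1=(1.4945) x2=(0.8009)
step 3: x0=(-1.8959) x1=(1.4759) x2=(0.7820)
step 4: x0=(-1.9012) x1=(1.4569) x2=(0.7635)
step 5: x0=(-1.9064) x1=(1.4373) x2=(0.7455)
step 6: x0=(-1.9117) x1=(1.4172) x2=(0.7279)
step 7: x0=(-1.9170) x1=(1.3966) x2=(0.7108)
step 8: x0=(-1.9223) x1=(1.3755) x2=(0.6941)
step 9: x0=(-1.9276) x1=(1.3538) x2=(0.6779)
step 10: x0=(-1.9329) x1=(1.3315) x2=(0.6622)
step 11: x0=(-1.9382) x1=(1.3087) x2=(0.6469)
step 12: x0=(-1.9435) x1=(1.2853) x2=(0.6322)
step 13: x0=(-1.9488) x1=(1.2613) x2=(0.6180)
step 14: x0=(-1.9541) x1=(1.2368) x2=(0.6043)
step 15: x0=(-1.9593) x1=(1.2116) x2=(0.5910)
step 16: x0=(-1.9646) x1=(1.1859) x2=(0.5783)
step 17: x0=(-1.9699) x1=(1.1598) x2=(0.5659)
step 18: x0=(-1.9752) x1=(1.1334) x2=(0.5537)
step 19: x0=(-1.9805) x1=(1.1071) x2=(0.5414)
step 20: x0=(-1.9858) x1=(1.0816) x2=(0.5285)
step 21: x0=(-1.9911) x1=(1.0575) x2=(0.5144)
step 22: x0=(-1.9964) x1=(1.0358) x2=(0.4982)
step 23: x0=(-2.0016) x1=(1.0171) x2=(0.4794)
step 24: x0=(-2.0069) x1=(1.0014) x2=(0.4580)
step 25: x0=(-2.0122) x1=(0.9881) x2=(0.4347)
step 26: x0=(-2.0175) x1=(0.9762) x2=(0.4100)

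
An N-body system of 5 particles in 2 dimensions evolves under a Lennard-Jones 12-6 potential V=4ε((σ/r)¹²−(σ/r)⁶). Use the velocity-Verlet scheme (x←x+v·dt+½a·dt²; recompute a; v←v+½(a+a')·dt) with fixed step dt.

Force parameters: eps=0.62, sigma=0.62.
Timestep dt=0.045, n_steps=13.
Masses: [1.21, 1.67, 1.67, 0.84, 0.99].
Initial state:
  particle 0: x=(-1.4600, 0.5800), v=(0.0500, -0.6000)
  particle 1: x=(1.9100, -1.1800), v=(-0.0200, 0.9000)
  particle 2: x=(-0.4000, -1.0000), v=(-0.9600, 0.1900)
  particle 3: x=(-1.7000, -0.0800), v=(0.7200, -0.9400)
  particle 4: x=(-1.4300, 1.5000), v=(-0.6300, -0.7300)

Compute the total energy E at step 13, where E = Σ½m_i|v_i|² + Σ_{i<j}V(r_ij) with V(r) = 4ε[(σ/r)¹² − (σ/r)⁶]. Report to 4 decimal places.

4.0173

step 0: x0=(-1.4600, 0.5800) x1=(1.9100, -1.1800) x2=(-0.4000, -1.0000) x3=(-1.7000, -0.0800) x4=(-1.4300, 1.5000)
step 1: x0=(-1.4579, 0.5536) x1=(1.9091, -1.1395) x2=(-0.4432, -0.9914) x3=(-1.6673, -0.1217) x4=(-1.4584, 1.4659)
step 2: x0=(-1.4561, 0.5280) x1=(1.9082, -1.0990) x2=(-0.4865, -0.9828) x3=(-1.6340, -0.1614) x4=(-1.4868, 1.4290)
step 3: x0=(-1.4550, 0.5027) x1=(1.9073, -1.0585) x2=(-0.5298, -0.9741) x3=(-1.5997, -0.1984) x4=(-1.5151, 1.3893)
step 4: x0=(-1.4544, 0.4777) x1=(1.9064, -1.0180) x2=(-0.5733, -0.9654) x3=(-1.5646, -0.2322) x4=(-1.5432, 1.3465)
step 5: x0=(-1.4545, 0.4529) x1=(1.9055, -0.9775) x2=(-0.6170, -0.9564) x3=(-1.5285, -0.2627) x4=(-1.5710, 1.3003)
step 6: x0=(-1.4553, 0.4285) x1=(1.9046, -0.9370) x2=(-0.6610, -0.9472) x3=(-1.4915, -0.2899) x4=(-1.5983, 1.2504)
step 7: x0=(-1.4567, 0.4047) x1=(1.9036, -0.8965) x2=(-0.7055, -0.9376) x3=(-1.4533, -0.3141) x4=(-1.6248, 1.1964)
step 8: x0=(-1.4588, 0.3820) x1=(1.9027, -0.8560) x2=(-0.7508, -0.9272) x3=(-1.4135, -0.3360) x4=(-1.6504, 1.1378)
step 9: x0=(-1.4617, 0.3606) x1=(1.9018, -0.8155) x2=(-0.7976, -0.9156) x3=(-1.3713, -0.3564) x4=(-1.6748, 1.0745)
step 10: x0=(-1.4653, 0.3398) x1=(1.9009, -0.7750) x2=(-0.8463, -0.9020) x3=(-1.3257, -0.3765) x4=(-1.6979, 1.0066)
step 11: x0=(-1.4687, 0.3171) x1=(1.9000, -0.7345) x2=(-0.8960, -0.8873) x3=(-1.2792, -0.3940) x4=(-1.7204, 0.9370)
step 12: x0=(-1.4687, 0.2851) x1=(1.8990, -0.6940) x2=(-0.9303, -0.8923) x3=(-1.2648, -0.3669) x4=(-1.7457, 0.8744)
step 13: x0=(-1.4634, 0.2425) x1=(1.8981, -0.6535) x2=(-0.9503, -0.9197) x3=(-1.2779, -0.2982) x4=(-1.7781, 0.8270)
step 0 velocities: v0=(0.0500, -0.6000) v1=(-0.0200, 0.9000) v2=(-0.9600, 0.1900) v3=(0.7200, -0.9400) v4=(-0.6300, -0.7300)
step 0: KE=2.7448, PE=-0.8494, E=1.8953
step 13 velocities: v0=(-0.4156, 0.6534) v1=(-0.0205, 0.9000) v2=(-0.4501, -0.5998) v3=(0.5457, -0.9041) v4=(-0.7723, -0.9601)
step 13: KE=2.7290, PE=1.2883, E=4.0173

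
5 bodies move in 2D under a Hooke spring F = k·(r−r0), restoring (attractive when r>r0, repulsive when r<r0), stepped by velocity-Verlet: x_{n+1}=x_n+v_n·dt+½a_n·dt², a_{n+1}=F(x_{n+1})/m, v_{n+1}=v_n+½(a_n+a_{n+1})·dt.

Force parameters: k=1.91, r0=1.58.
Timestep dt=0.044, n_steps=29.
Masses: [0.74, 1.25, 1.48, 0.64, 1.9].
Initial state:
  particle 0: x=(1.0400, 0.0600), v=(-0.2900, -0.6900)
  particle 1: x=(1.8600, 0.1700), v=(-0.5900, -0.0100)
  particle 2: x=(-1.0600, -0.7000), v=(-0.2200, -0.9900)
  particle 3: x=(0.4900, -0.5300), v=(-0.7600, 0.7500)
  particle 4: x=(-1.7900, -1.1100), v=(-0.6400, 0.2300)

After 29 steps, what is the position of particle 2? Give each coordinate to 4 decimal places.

(-0.0412, -1.9892)

step 0: x0=(1.0400, 0.0600) x1=(1.8600, 0.1700) x2=(-1.0600, -0.7000) x3=(0.4900, -0.5300) x4=(-1.7900, -1.1100)
step 1: x0=(1.0217, 0.0288) x1=(1.8299, 0.1680) x2=(-1.0664, -0.7423) x3=(0.4528, -0.4992) x4=(-1.8146, -1.0988)
step 2: x0=(0.9928, -0.0041) x1=(1.7917, 0.1629) x2=(-1.0662, -0.7822) x3=(0.4080, -0.4728) x4=(-1.8323, -1.0853)
step 3: x0=(0.9537, -0.0389) x1=(1.7456, 0.1549) x2=(-1.0595, -0.8197) x3=(0.3553, -0.4506) x4=(-1.8431, -1.0695)
step 4: x0=(0.9052, -0.0756) x1=(1.6917, 0.1440) x2=(-1.0468, -0.8551) x3=(0.2950, -0.4323) x4=(-1.8475, -1.0514)
step 5: x0=(0.8480, -0.1144) x1=(1.6305, 0.1304) x2=(-1.0282, -0.8885) x3=(0.2273, -0.4174) x4=(-1.8455, -1.0312)
step 6: x0=(0.7832, -0.1552) x1=(1.5622, 0.1143) x2=(-1.0044, -0.9203) x3=(0.1527, -0.4054) x4=(-1.8378, -1.0088)
step 7: x0=(0.7116, -0.1982) x1=(1.4874, 0.0958) x2=(-0.9759, -0.9507) x3=(0.0717, -0.3956) x4=(-1.8247, -0.9843)
step 8: x0=(0.6346, -0.2432) x1=(1.4066, 0.0752) x2=(-0.9433, -0.9801) x3=(-0.0150, -0.3870) x4=(-1.8067, -0.9579)
step 9: x0=(0.5532, -0.2904) x1=(1.3203, 0.0526) x2=(-0.9072, -1.0091) x3=(-0.1066, -0.3789) x4=(-1.7845, -0.9297)
step 10: x0=(0.4687, -0.3398) x1=(1.2291, 0.0284) x2=(-0.8684, -1.0381) x3=(-0.2024, -0.3699) x4=(-1.7586, -0.8998)
step 11: x0=(0.3823, -0.3912) x1=(1.1338, 0.0028) x2=(-0.8275, -1.0676) x3=(-0.3018, -0.3588) x4=(-1.7296, -0.8685)
step 12: x0=(0.2951, -0.4447) x1=(1.0350, -0.0238) x2=(-0.7851, -1.0984) x3=(-0.4042, -0.3442) x4=(-1.6982, -0.8359)
step 13: x0=(0.2082, -0.5002) x1=(0.9333, -0.0512) x2=(-0.7414, -1.1310) x3=(-0.5091, -0.3249) x4=(-1.6652, -0.8022)
step 14: x0=(0.1226, -0.5577) x1=(0.8297, -0.0790) x2=(-0.6969, -1.1659) x3=(-0.6165, -0.2997) x4=(-1.6311, -0.7676)
step 15: x0=(0.0390, -0.6170) x1=(0.7246, -0.1068) x2=(-0.6519, -1.2035) x3=(-0.7261, -0.2678) x4=(-1.5967, -0.7324)
step 16: x0=(-0.0418, -0.6778) x1=(0.6189, -0.1342) x2=(-0.6064, -1.2442) x3=(-0.8375, -0.2290) x4=(-1.5625, -0.6969)
step 17: x0=(-0.1195, -0.7398) x1=(0.5130, -0.1610) x2=(-0.5608, -1.2880) x3=(-0.9502, -0.1830) x4=(-1.5292, -0.6614)
step 18: x0=(-0.1938, -0.8025) x1=(0.4077, -0.1865) x2=(-0.5155, -1.3350) x3=(-1.0634, -0.1300) x4=(-1.4971, -0.6262)
step 19: x0=(-0.2650, -0.8653) x1=(0.3032, -0.2106) x2=(-0.4705, -1.3855) x3=(-1.1766, -0.0698) x4=(-1.4666, -0.5916)
step 20: x0=(-0.3336, -0.9277) x1=(0.2001, -0.2328) x2=(-0.4260, -1.4394) x3=(-1.2894, -0.0027) x4=(-1.4377, -0.5582)
step 21: x0=(-0.4005, -0.9891) x1=(0.0984, -0.2529) x2=(-0.3819, -1.4965) x3=(-1.4018, 0.0705) x4=(-1.4103, -0.5260)
step 22: x0=(-0.4669, -1.0495) x1=(-0.0015, -0.2706) x2=(-0.3380, -1.5566) x3=(-1.5140, 0.1486) x4=(-1.3840, -0.4951)
step 23: x0=(-0.5343, -1.1089) x1=(-0.0997, -0.2858) x2=(-0.2941, -1.6190) x3=(-1.6257, 0.2295) x4=(-1.3588, -0.4655)
step 24: x0=(-0.6037, -1.1677) x1=(-0.1961, -0.2985) x2=(-0.2503, -1.6828) x3=(-1.7360, 0.3110) x4=(-1.3343, -0.4368)
step 25: x0=(-0.6760, -1.2261) x1=(-0.2906, -0.3087) x2=(-0.2066, -1.7472) x3=(-1.8439, 0.3905) x4=(-1.3107, -0.4087)
step 26: x0=(-0.7520, -1.2845) x1=(-0.3832, -0.3166) x2=(-0.1633, -1.8110) x3=(-1.9477, 0.4657) x4=(-1.2879, -0.3812)
step 27: x0=(-0.8320, -1.3428) x1=(-0.4737, -0.3224) x2=(-0.1210, -1.8733) x3=(-2.0460, 0.5342) x4=(-1.2661, -0.3541)
step 28: x0=(-0.9164, -1.4009) x1=(-0.5619, -0.3264) x2=(-0.0801, -1.9330) x3=(-2.1373, 0.5939) x4=(-1.2453, -0.3272)
step 29: x0=(-1.0053, -1.4586) x1=(-0.6476, -0.3291) x2=(-0.0412, -1.9892) x3=(-2.2201, 0.6428) x4=(-1.2257, -0.3005)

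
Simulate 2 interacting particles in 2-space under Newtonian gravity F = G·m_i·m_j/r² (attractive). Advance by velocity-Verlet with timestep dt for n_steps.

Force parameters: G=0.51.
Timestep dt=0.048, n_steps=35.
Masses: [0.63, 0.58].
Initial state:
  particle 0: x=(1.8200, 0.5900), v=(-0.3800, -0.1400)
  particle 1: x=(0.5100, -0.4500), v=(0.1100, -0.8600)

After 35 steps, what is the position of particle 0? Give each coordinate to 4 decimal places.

step 0: x0=(1.8200, 0.5900) x1=(0.5100, -0.4500)
step 1: x0=(1.8017, 0.5832) x1=(0.5154, -0.4912)
step 2: x0=(1.7831, 0.5763) x1=(0.5210, -0.5322)
step 3: x0=(1.7644, 0.5691) x1=(0.5268, -0.5731)
step 4: x0=(1.7456, 0.5619) x1=(0.5327, -0.6138)
step 5: x0=(1.7265, 0.5544) x1=(0.5389, -0.6543)
step 6: x0=(1.7073, 0.5468) x1=(0.5452, -0.6946)
step 7: x0=(1.6879, 0.5390) x1=(0.5517, -0.7347)
step 8: x0=(1.6684, 0.5311) x1=(0.5584, -0.7746)
step 9: x0=(1.6487, 0.5230) x1=(0.5653, -0.8144)
step 10: x0=(1.6289, 0.5146) x1=(0.5723, -0.8539)
step 11: x0=(1.6089, 0.5061) x1=(0.5794, -0.8933)
step 12: x0=(1.5888, 0.4975) x1=(0.5867, -0.9324)
step 13: x0=(1.5686, 0.4886) x1=(0.5942, -0.9714)
step 14: x0=(1.5482, 0.4796) x1=(0.6018, -1.0102)
step 15: x0=(1.5277, 0.4704) x1=(0.6095, -1.0487)
step 16: x0=(1.5072, 0.4609) x1=(0.6173, -1.0871)
step 17: x0=(1.4865, 0.4513) x1=(0.6252, -1.1252)
step 18: x0=(1.4657, 0.4416) x1=(0.6333, -1.1632)
step 19: x0=(1.4448, 0.4316) x1=(0.6414, -1.2009)
step 20: x0=(1.4238, 0.4214) x1=(0.6497, -1.2385)
step 21: x0=(1.4027, 0.4111) x1=(0.6580, -1.2759)
step 22: x0=(1.3816, 0.4006) x1=(0.6665, -1.3130)
step 23: x0=(1.3604, 0.3899) x1=(0.6750, -1.3500)
step 24: x0=(1.3391, 0.3790) x1=(0.6836, -1.3867)
step 25: x0=(1.3177, 0.3679) x1=(0.6923, -1.4233)
step 26: x0=(1.2963, 0.3567) x1=(0.7010, -1.4597)
step 27: x0=(1.2748, 0.3453) x1=(0.7098, -1.4958)
step 28: x0=(1.2533, 0.3337) x1=(0.7186, -1.5318)
step 29: x0=(1.2317, 0.3219) x1=(0.7276, -1.5676)
step 30: x0=(1.2101, 0.3100) x1=(0.7365, -1.6032)
step 31: x0=(1.1884, 0.2979) x1=(0.7455, -1.6386)
step 32: x0=(1.1667, 0.2856) x1=(0.7546, -1.6739)
step 33: x0=(1.1450, 0.2731) x1=(0.7637, -1.7090)
step 34: x0=(1.1232, 0.2605) x1=(0.7728, -1.7438)
step 35: x0=(1.1014, 0.2478) x1=(0.7819, -1.7785)

(1.1014, 0.2478)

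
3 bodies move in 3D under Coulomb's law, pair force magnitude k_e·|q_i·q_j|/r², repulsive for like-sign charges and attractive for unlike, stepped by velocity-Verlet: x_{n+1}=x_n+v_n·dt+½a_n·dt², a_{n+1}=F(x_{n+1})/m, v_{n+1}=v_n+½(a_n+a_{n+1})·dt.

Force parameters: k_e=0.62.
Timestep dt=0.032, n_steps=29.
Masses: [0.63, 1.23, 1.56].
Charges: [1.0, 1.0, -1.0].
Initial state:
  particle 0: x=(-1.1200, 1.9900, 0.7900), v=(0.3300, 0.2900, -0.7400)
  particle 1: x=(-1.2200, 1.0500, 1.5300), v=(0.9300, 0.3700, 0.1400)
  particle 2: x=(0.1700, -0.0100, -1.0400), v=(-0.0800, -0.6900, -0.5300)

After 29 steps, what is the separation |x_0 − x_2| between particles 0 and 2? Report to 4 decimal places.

step 0: x0=(-1.1200, 1.9900, 0.7900) x1=(-1.2200, 1.0500, 1.5300) x2=(0.1700, -0.0100, -1.0400)
step 1: x0=(-1.1094, 1.9995, 0.7661) x1=(-1.1902, 1.0617, 1.5346) x2=(0.1674, -0.0321, -1.0569)
step 2: x0=(-1.0987, 2.0095, 0.7416) x1=(-1.1605, 1.0731, 1.5393) x2=(0.1648, -0.0541, -1.0738)
step 3: x0=(-1.0879, 2.0199, 0.7167) x1=(-1.1307, 1.0842, 1.5442) x2=(0.1622, -0.0760, -1.0906)
step 4: x0=(-1.0770, 2.0307, 0.6913) x1=(-1.1010, 1.0951, 1.5493) x2=(0.1595, -0.0980, -1.1073)
step 5: x0=(-1.0661, 2.0419, 0.6654) x1=(-1.0712, 1.1057, 1.5546) x2=(0.1567, -0.1198, -1.1240)
step 6: x0=(-1.0552, 2.0534, 0.6390) x1=(-1.0414, 1.1160, 1.5600) x2=(0.1540, -0.1417, -1.1407)
step 7: x0=(-1.0442, 2.0653, 0.6122) x1=(-1.0115, 1.1262, 1.5657) x2=(0.1512, -0.1635, -1.1572)
step 8: x0=(-1.0332, 2.0775, 0.5848) x1=(-0.9817, 1.1361, 1.5714) x2=(0.1484, -0.1852, -1.1737)
step 9: x0=(-1.0221, 2.0900, 0.5571) x1=(-0.9518, 1.1458, 1.5774) x2=(0.1455, -0.2069, -1.1902)
step 10: x0=(-1.0111, 2.1028, 0.5289) x1=(-0.9219, 1.1553, 1.5834) x2=(0.1427, -0.2285, -1.2066)
step 11: x0=(-1.0000, 2.1159, 0.5002) x1=(-0.8920, 1.1646, 1.5897) x2=(0.1398, -0.2501, -1.2229)
step 12: x0=(-0.9890, 2.1291, 0.4712) x1=(-0.8620, 1.1737, 1.5961) x2=(0.1368, -0.2717, -1.2392)
step 13: x0=(-0.9779, 2.1426, 0.4417) x1=(-0.8320, 1.1826, 1.6026) x2=(0.1339, -0.2932, -1.2555)
step 14: x0=(-0.9669, 2.1563, 0.4119) x1=(-0.8019, 1.1914, 1.6092) x2=(0.1309, -0.3146, -1.2717)
step 15: x0=(-0.9558, 2.1702, 0.3817) x1=(-0.7719, 1.2000, 1.6160) x2=(0.1279, -0.3360, -1.2878)
step 16: x0=(-0.9448, 2.1843, 0.3511) x1=(-0.7417, 1.2085, 1.6229) x2=(0.1249, -0.3574, -1.3039)
step 17: x0=(-0.9338, 2.1985, 0.3202) x1=(-0.7116, 1.2169, 1.6299) x2=(0.1218, -0.3787, -1.3199)
step 18: x0=(-0.9228, 2.2128, 0.2889) x1=(-0.6814, 1.2251, 1.6371) x2=(0.1188, -0.4000, -1.3359)
step 19: x0=(-0.9119, 2.2273, 0.2573) x1=(-0.6512, 1.2332, 1.6443) x2=(0.1157, -0.4212, -1.3518)
step 20: x0=(-0.9009, 2.2419, 0.2253) x1=(-0.6209, 1.2411, 1.6517) x2=(0.1126, -0.4424, -1.3677)
step 21: x0=(-0.8900, 2.2566, 0.1931) x1=(-0.5906, 1.2490, 1.6591) x2=(0.1094, -0.4635, -1.3835)
step 22: x0=(-0.8791, 2.2714, 0.1605) x1=(-0.5603, 1.2567, 1.6667) x2=(0.1063, -0.4846, -1.3993)
step 23: x0=(-0.8682, 2.2863, 0.1277) x1=(-0.5300, 1.2644, 1.6743) x2=(0.1031, -0.5056, -1.4151)
step 24: x0=(-0.8574, 2.3013, 0.0946) x1=(-0.4996, 1.2719, 1.6820) x2=(0.1000, -0.5266, -1.4308)
step 25: x0=(-0.8465, 2.3164, 0.0613) x1=(-0.4692, 1.2794, 1.6898) x2=(0.0968, -0.5476, -1.4465)
step 26: x0=(-0.8357, 2.3315, 0.0277) x1=(-0.4387, 1.2867, 1.6977) x2=(0.0936, -0.5685, -1.4621)
step 27: x0=(-0.8250, 2.3466, -0.0062) x1=(-0.4082, 1.2940, 1.7056) x2=(0.0904, -0.5893, -1.4777)
step 28: x0=(-0.8142, 2.3618, -0.0403) x1=(-0.3777, 1.3012, 1.7136) x2=(0.0871, -0.6101, -1.4932)
step 29: x0=(-0.8035, 2.3771, -0.0746) x1=(-0.3472, 1.3083, 1.7217) x2=(0.0839, -0.6309, -1.5087)

3.4485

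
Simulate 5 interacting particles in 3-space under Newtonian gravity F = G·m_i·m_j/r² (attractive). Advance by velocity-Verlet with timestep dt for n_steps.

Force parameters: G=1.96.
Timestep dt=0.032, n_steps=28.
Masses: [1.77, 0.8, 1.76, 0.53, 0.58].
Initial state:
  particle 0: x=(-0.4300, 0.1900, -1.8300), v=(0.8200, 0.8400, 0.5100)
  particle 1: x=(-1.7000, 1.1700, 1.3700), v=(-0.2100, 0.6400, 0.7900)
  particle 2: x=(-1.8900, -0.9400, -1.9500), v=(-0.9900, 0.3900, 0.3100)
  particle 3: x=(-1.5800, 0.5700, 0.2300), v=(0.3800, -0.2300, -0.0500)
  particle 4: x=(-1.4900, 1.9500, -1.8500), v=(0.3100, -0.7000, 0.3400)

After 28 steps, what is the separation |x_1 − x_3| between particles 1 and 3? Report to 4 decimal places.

2.2666

step 0: x0=(-0.4300, 0.1900, -1.8300) x1=(-1.7000, 1.1700, 1.3700) x2=(-1.8900, -0.9400, -1.9500) x3=(-1.5800, 0.5700, 0.2300) x4=(-1.4900, 1.9500, -1.8500)
step 1: x0=(-0.4043, 0.2167, -1.8136) x1=(-1.7066, 1.1902, 1.3947) x2=(-1.9212, -0.9271, -1.9399) x3=(-1.5678, 0.5627, 0.2283) x4=(-1.4799, 1.9270, -1.8390)
step 2: x0=(-0.3797, 0.2431, -1.7970) x1=(-1.7131, 1.2100, 1.4184) x2=(-1.9517, -0.9133, -1.9296) x3=(-1.5554, 0.5556, 0.2262) x4=(-1.4694, 1.9027, -1.8277)
step 3: x0=(-0.3561, 0.2693, -1.7801) x1=(-1.7195, 1.2294, 1.4410) x2=(-1.9813, -0.8986, -1.9190) x3=(-1.5428, 0.5486, 0.2238) x4=(-1.4585, 1.8770, -1.8161)
step 4: x0=(-0.3335, 0.2953, -1.7631) x1=(-1.7256, 1.2483, 1.4627) x2=(-2.0101, -0.8832, -1.9081) x3=(-1.5301, 0.5418, 0.2210) x4=(-1.4472, 1.8501, -1.8042)
step 5: x0=(-0.3120, 0.3211, -1.7458) x1=(-1.7316, 1.2668, 1.4834) x2=(-2.0382, -0.8670, -1.8969) x3=(-1.5173, 0.5351, 0.2176) x4=(-1.4354, 1.8218, -1.7920)
step 6: x0=(-0.2915, 0.3468, -1.7284) x1=(-1.7375, 1.2849, 1.5031) x2=(-2.0656, -0.8501, -1.8855) x3=(-1.5043, 0.5285, 0.2138) x4=(-1.4232, 1.7921, -1.7795)
step 7: x0=(-0.2719, 0.3724, -1.7107) x1=(-1.7431, 1.3026, 1.5219) x2=(-2.0922, -0.8324, -1.8737) x3=(-1.4912, 0.5221, 0.2093) x4=(-1.4104, 1.7610, -1.7667)
step 8: x0=(-0.2534, 0.3979, -1.6928) x1=(-1.7486, 1.3199, 1.5398) x2=(-2.1182, -0.8141, -1.8617) x3=(-1.4780, 0.5158, 0.2042) x4=(-1.3971, 1.7284, -1.7536)
step 9: x0=(-0.2358, 0.4233, -1.6747) x1=(-1.7539, 1.3368, 1.5569) x2=(-2.1434, -0.7950, -1.8494) x3=(-1.4646, 0.5096, 0.1985) x4=(-1.3832, 1.6944, -1.7402)
step 10: x0=(-0.2193, 0.4487, -1.6564) x1=(-1.7591, 1.3533, 1.5731) x2=(-2.1680, -0.7753, -1.8369) x3=(-1.4511, 0.5035, 0.1920) x4=(-1.3686, 1.6588, -1.7264)
step 11: x0=(-0.2038, 0.4741, -1.6379) x1=(-1.7641, 1.3695, 1.5884) x2=(-2.1919, -0.7549, -1.8240) x3=(-1.4374, 0.4975, 0.1848) x4=(-1.3534, 1.6217, -1.7122)
step 12: x0=(-0.1893, 0.4995, -1.6192) x1=(-1.7689, 1.3853, 1.6029) x2=(-2.2151, -0.7339, -1.8109) x3=(-1.4236, 0.4917, 0.1767) x4=(-1.3374, 1.5830, -1.6977)
step 13: x0=(-0.1759, 0.5249, -1.6003) x1=(-1.7735, 1.4008, 1.6166) x2=(-2.2376, -0.7122, -1.7975) x3=(-1.4097, 0.4859, 0.1678) x4=(-1.3206, 1.5427, -1.6828)
step 14: x0=(-0.1635, 0.5503, -1.5811) x1=(-1.7780, 1.4159, 1.6296) x2=(-2.2595, -0.6899, -1.7838) x3=(-1.3956, 0.4803, 0.1581) x4=(-1.3030, 1.5007, -1.6675)
step 15: x0=(-0.1522, 0.5758, -1.5617) x1=(-1.7823, 1.4306, 1.6417) x2=(-2.2807, -0.6670, -1.7698) x3=(-1.3814, 0.4748, 0.1474) x4=(-1.2844, 1.4570, -1.6518)
step 16: x0=(-0.1421, 0.6014, -1.5421) x1=(-1.7864, 1.4450, 1.6530) x2=(-2.3013, -0.6434, -1.7555) x3=(-1.3671, 0.4695, 0.1357) x4=(-1.2647, 1.4115, -1.6356)
step 17: x0=(-0.1331, 0.6271, -1.5223) x1=(-1.7903, 1.4591, 1.6636) x2=(-2.3211, -0.6193, -1.7410) x3=(-1.3526, 0.4643, 0.1230) x4=(-1.2439, 1.3642, -1.6190)
step 18: x0=(-0.1254, 0.6528, -1.5023) x1=(-1.7941, 1.4728, 1.6734) x2=(-2.3403, -0.5945, -1.7261) x3=(-1.3379, 0.4592, 0.1092) x4=(-1.2218, 1.3151, -1.6019)
step 19: x0=(-0.1189, 0.6787, -1.4821) x1=(-1.7977, 1.4862, 1.6825) x2=(-2.3588, -0.5691, -1.7110) x3=(-1.3231, 0.4544, 0.0943) x4=(-1.1983, 1.2641, -1.5843)
step 20: x0=(-0.1138, 0.7046, -1.4617) x1=(-1.8011, 1.4993, 1.6908) x2=(-2.3766, -0.5431, -1.6955) x3=(-1.3081, 0.4497, 0.0782) x4=(-1.1731, 1.2113, -1.5660)
step 21: x0=(-0.1101, 0.7307, -1.4411) x1=(-1.8043, 1.5121, 1.6984) x2=(-2.3937, -0.5165, -1.6798) x3=(-1.2930, 0.4452, 0.0609) x4=(-1.1462, 1.1567, -1.5472)
step 22: x0=(-0.1080, 0.7568, -1.4203) x1=(-1.8074, 1.5245, 1.7053) x2=(-2.4101, -0.4893, -1.6637) x3=(-1.2776, 0.4409, 0.0423) x4=(-1.1172, 1.1002, -1.5277)
step 23: x0=(-0.1075, 0.7830, -1.3993) x1=(-1.8102, 1.5367, 1.7114) x2=(-2.4257, -0.4615, -1.6473) x3=(-1.2621, 0.4368, 0.0224) x4=(-1.0859, 1.0419, -1.5075)
step 24: x0=(-0.1087, 0.8092, -1.3782) x1=(-1.8129, 1.5485, 1.7168) x2=(-2.4405, -0.4331, -1.6306) x3=(-1.2464, 0.4330, 0.0011) x4=(-1.0520, 0.9820, -1.4865)
step 25: x0=(-0.1119, 0.8354, -1.3569) x1=(-1.8155, 1.5600, 1.7215) x2=(-2.4546, -0.4041, -1.6136) x3=(-1.2304, 0.4294, -0.0218) x4=(-1.0150, 0.9206, -1.4646)
step 26: x0=(-0.1172, 0.8614, -1.3354) x1=(-1.8178, 1.5712, 1.7255) x2=(-2.4678, -0.3746, -1.5963) x3=(-1.2142, 0.4262, -0.0461) x4=(-0.9746, 0.8582, -1.4417)
step 27: x0=(-0.1247, 0.8871, -1.3138) x1=(-1.8200, 1.5821, 1.7287) x2=(-2.4802, -0.3445, -1.5786) x3=(-1.1977, 0.4233, -0.0722) x4=(-0.9303, 0.7950, -1.4177)
step 28: x0=(-0.1347, 0.9123, -1.2922) x1=(-1.8219, 1.5926, 1.7313) x2=(-2.4918, -0.3138, -1.5606) x3=(-1.1809, 0.4207, -0.0999) x4=(-0.8816, 0.7318, -1.3925)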